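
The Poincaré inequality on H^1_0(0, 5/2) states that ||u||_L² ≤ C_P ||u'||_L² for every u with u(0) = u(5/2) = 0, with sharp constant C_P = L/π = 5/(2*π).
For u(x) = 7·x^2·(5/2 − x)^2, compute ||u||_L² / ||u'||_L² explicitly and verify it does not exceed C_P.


||u||_L² / ||u'||_L² = 5*sqrt(3)/12 < C_P = 5/(2*π).

u(x) = 7·x^2·(5/2 − x)^2, so u'(x) = 7*x*(2*x - 5)*(4*x - 5)/2.
u(x) = 7·x^2·(5/2 − x)^2 vanishes at x = 0 and x = 5/2, so u ∈ H^1_0(0, 5/2). Differentiate via the product rule and integrate the resulting polynomials term by term.
  ∫_0^5/2 u² dx = ∫_0^5/2 (49*x^8 - 490*x^7 + 3675*x^6/2 - 6125*x^5/2 + 30625*x^4/16) dx. Term by term:
    ∫_0^5/2 49*x^8 dx = 95703125/4608;  ∫_0^5/2 -490*x^7 dx = -95703125/1024;  ∫_0^5/2 3675*x^6/2 dx = 41015625/256;
    ∫_0^5/2 -6125*x^5/2 dx = -95703125/768;  ∫_0^5/2 30625*x^4/16 dx = 19140625/512.
  Sum: 95703125/4608 − 95703125/1024 + 41015625/256 − 95703125/768 + 19140625/512 = 2734375/9216.
  ∫_0^5/2 (u')² dx = ∫_0^5/2 (784*x^6 - 5880*x^5 + 15925*x^4 - 18375*x^3 + 30625*x^2/4) dx. Term by term:
    ∫_0^5/2 784*x^6 dx = 546875/8;  ∫_0^5/2 -5880*x^5 dx = -3828125/16;  ∫_0^5/2 15925*x^4 dx = 9953125/32;
    ∫_0^5/2 -18375*x^3 dx = -11484375/64;  ∫_0^5/2 30625*x^2/4 dx = 3828125/96.
  Sum: 546875/8 − 3828125/16 + 9953125/32 − 11484375/64 + 3828125/96 = 109375/192.
∫_0^5/2 u² dx = 2734375/9216, so ||u||_L² = 625*sqrt(7)/96.
∫_0^5/2 (u')² dx = 109375/192, so ||u'||_L² = 125*sqrt(21)/24.
Ratio ||u||_L² / ||u'||_L² = 5*sqrt(3)/12.
Sharp Poincaré constant on H^1_0(0, 5/2) is C_P = L/π = 5/(2*π), achieved by sin(2*π/5·x).
A polynomial bump cannot attain the sharp Poincaré constant (only the first sine eigenfunction does), so the ratio is strictly less than C_P, consistent with ||u||_L² ≤ C_P ||u'||_L².


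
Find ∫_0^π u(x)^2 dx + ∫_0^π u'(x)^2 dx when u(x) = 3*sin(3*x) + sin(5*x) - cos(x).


||u||_{H^1(0,π)}^2 = 59*π

u'(x) = sin(x) + 9*cos(3*x) + 5*cos(5*x).
Expand u² and (u')² and integrate term by term on (0, π), using: for integers n ≥ 1, ∫_0^π sin²(nx) dx = ∫_0^π cos²(nx) dx = π/2; for n ≠ n', ∫_0^π sin(nx)sin(n'x) dx = ∫_0^π cos(nx)cos(n'x) dx = 0; and by product-to-sum, ∫_0^π sin(nx)cos(n'x) dx = ½∫_0^π [sin((n+n')x) + sin((n−n')x)] dx, which is 0 when n+n' is even and 2n/(n²−n'²) when n+n' is odd (it need not vanish on (0, π)).
  u² squared terms: (-1)²·∫cos(x)² dx = 1·π/2 = π/2;  (3)²·∫sin(3x)² dx = 9·π/2 = 9*π/2;  (1)²·∫sin(5x)² dx = 1·π/2 = π/2.
  u² cross terms: 2·(-1)·(3)·∫cos(x)·sin(3x) dx = -6·(0) = 0;  2·(-1)·(1)·∫cos(x)·sin(5x) dx = -2·(0) = 0;  2·(3)·(1)·∫sin(3x)·sin(5x) dx = 6·(0) = 0.
  So ∫_0^π u² dx = π/2 + 9*π/2 + π/2 + 0 + 0 + 0 = 11*π/2.
  (u')² squared terms: (5)²·∫cos(5x)² dx = 25·π/2 = 25*π/2;  (9)²·∫cos(3x)² dx = 81·π/2 = 81*π/2;  (1)²·∫sin(x)² dx = 1·π/2 = π/2.
  (u')² cross terms: 2·(5)·(9)·∫cos(5x)·cos(3x) dx = 90·(0) = 0;  2·(5)·(1)·∫cos(5x)·sin(x) dx = 10·(0) = 0;  2·(9)·(1)·∫cos(3x)·sin(x) dx = 18·(0) = 0.
  So ∫_0^π (u')² dx = 25*π/2 + 81*π/2 + π/2 + 0 + 0 + 0 = 107*π/2.
||u||_{H^1}^2 = (11*π/2) + (107*π/2) = 59*π.


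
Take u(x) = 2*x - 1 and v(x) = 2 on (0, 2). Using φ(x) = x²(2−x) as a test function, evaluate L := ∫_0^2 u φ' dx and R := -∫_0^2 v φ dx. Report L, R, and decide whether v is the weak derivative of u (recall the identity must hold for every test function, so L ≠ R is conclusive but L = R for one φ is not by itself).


LHS = -8/3, RHS = -8/3. Yes, v = u' weakly.

u(x) = 2*x - 1, classical derivative u'(x) = 2.
φ(x) = x²(2−x), so φ'(x) = x*(4 - 3*x).
Note φ(0) = φ(2) = 0, so the boundary term u·φ vanishes.
LHS = ∫_0^2 u(x) φ'(x) dx = ∫_0^2 (-6*x^3 + 11*x^2 - 4*x) dx. Term by term:
  ∫_0^2 -6*x^3 dx = -24;  ∫_0^2 11*x^2 dx = 88/3;  ∫_0^2 -4*x dx = -8.
Sum: -24 + 88/3 − 8 = -8/3.
So LHS = -8/3.
∫_0^2 v(x) φ(x) dx = ∫_0^2 (-2*x^3 + 4*x^2) dx. Term by term:
  ∫_0^2 -2*x^3 dx = -8;  ∫_0^2 4*x^2 dx = 32/3.
Sum: -8 + 32/3 = 8/3.
So RHS = -∫_0^2 v(x) φ(x) dx = -8/3.
LHS = RHS, so the identity holds for this test φ.
Moreover u is smooth here and v(x) = u'(x) = 2 pointwise, so the identity holds for every test function. Hence v is the weak derivative of u.


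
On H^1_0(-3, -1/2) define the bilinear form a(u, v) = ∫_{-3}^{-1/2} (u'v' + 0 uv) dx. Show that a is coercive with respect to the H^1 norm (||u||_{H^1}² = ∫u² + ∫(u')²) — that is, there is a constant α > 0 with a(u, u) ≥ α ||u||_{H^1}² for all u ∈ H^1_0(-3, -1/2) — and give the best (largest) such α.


α = 4*π^2/(25 + 4*π^2)

Coercivity of a(·,·) on H^1_0(-3, -1/2) means a(u, u) ≥ α ||u||_{H^1}² for every u ∈ H^1_0.
The interval has length L = 5/2, and Poincaré/coercivity depend only on L. Here a(u, u) = ∫(u')² + (0)·∫u².
Here c = 0, so a(u,u) = ∫(u')² alone. The condition a(u,u) ≥ α||u||_{H^1}² reads (1−α)∫(u')² ≥ (α−c)∫u². Any admissible α is ≤ 1 (rapidly oscillating u have ∫u²/∫(u')² → 0), and α = 1 would force 0 ≥ (1−c)∫u², impossible since c < 1; so 1−α > 0. By the sharp Poincaré inequality on H^1_0 of an interval of length L, ∫(u')² ≥ (π/L)²∫u² with equality for the first sine mode sin(π(x−x₀)/L) (x₀ the left endpoint), so the inequality holds for all u iff (1−α)(π/L)² ≥ α − c, i.e. α ≤ ((π/L)² + c)/((π/L)² + 1) = (1 + c(L/π)²)/(1 + (L/π)²). (Direct route, valid since c ≤ 0: Poincaré gives c∫u² ≥ c(L/π)²∫(u')², so a(u,u) ≥ (1 + c(L/π)²)∫(u')², while ||u||_{H^1}² ≤ (1 + (L/π)²)∫(u')²; dividing yields the same α.) With (π/L)² = 4*π^2/25 and c = 0, the largest admissible constant is α = ((π/L)² + c)/((π/L)² + 1).
Simplifying, α = 4*π^2/(25 + 4*π^2).


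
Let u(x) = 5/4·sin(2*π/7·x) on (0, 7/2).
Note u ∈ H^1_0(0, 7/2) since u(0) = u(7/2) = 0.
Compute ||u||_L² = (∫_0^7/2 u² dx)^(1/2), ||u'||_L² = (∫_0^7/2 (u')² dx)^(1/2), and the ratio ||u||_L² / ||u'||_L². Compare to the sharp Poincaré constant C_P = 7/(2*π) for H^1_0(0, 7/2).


||u||_L² / ||u'||_L² = 7/(2*π) = C_P.

u(x) = 5/4·sin(2*π/7·x), so u'(x) = 5*π*cos(2*π*x/7)/14.
Writing u(x) = A·sin(kπx/L) with A = 5/4 and k = 1, use ∫_0^L sin²(kπx/L) dx = L/2 and ∫_0^L cos²(kπx/L) dx = L/2.
u² = 25/16·sin²(2*π/7·x) and (u')² = 25*π^2/196·cos²(2*π/7·x), and each of sin², cos² integrates to L/2 = 7/4 over (0, 7/2).
∫_0^7/2 u² dx = 175/64, so ||u||_L² = 5*sqrt(7)/8.
∫_0^7/2 (u')² dx = 25*π^2/112, so ||u'||_L² = 5*sqrt(7)*π/28.
Ratio ||u||_L² / ||u'||_L² = 7/(2*π).
Sharp Poincaré constant on H^1_0(0, 7/2) is C_P = L/π = 7/(2*π), achieved by sin(2*π/7·x).
This is the k = 1 eigenfunction (up to amplitude), so the ratio equals the sharp Poincaré constant exactly.


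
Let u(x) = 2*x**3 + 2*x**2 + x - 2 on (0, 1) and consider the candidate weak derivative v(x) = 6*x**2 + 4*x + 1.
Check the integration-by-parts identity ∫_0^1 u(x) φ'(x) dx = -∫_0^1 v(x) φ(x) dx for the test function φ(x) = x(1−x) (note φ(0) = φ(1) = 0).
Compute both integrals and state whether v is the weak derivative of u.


LHS = -4/5, RHS = -4/5. Yes, v = u' weakly.

u(x) = 2*x**3 + 2*x**2 + x - 2, classical derivative u'(x) = 6*x**2 + 4*x + 1.
φ(x) = x(1−x), so φ'(x) = 1 - 2*x.
Note φ(0) = φ(1) = 0, so the boundary term u·φ vanishes.
LHS = ∫_0^1 u(x) φ'(x) dx = ∫_0^1 (-4*x^4 - 2*x^3 + 5*x - 2) dx. Term by term:
  ∫_0^1 -4*x^4 dx = -4/5;  ∫_0^1 -2*x^3 dx = -1/2;  ∫_0^1 5*x dx = 5/2;
  ∫_0^1 -2 dx = -2.
Sum: -4/5 − 1/2 + 5/2 − 2 = -4/5.
So LHS = -4/5.
∫_0^1 v(x) φ(x) dx = ∫_0^1 (-6*x^4 + 2*x^3 + 3*x^2 + x) dx. Term by term:
  ∫_0^1 -6*x^4 dx = -6/5;  ∫_0^1 2*x^3 dx = 1/2;  ∫_0^1 3*x^2 dx = 1;
  ∫_0^1 x dx = 1/2.
Sum: -6/5 + 1/2 + 1 + 1/2 = 4/5.
So RHS = -∫_0^1 v(x) φ(x) dx = -4/5.
LHS = RHS, so the identity holds for this test φ.
Moreover u is smooth here and v(x) = u'(x) = 6*x**2 + 4*x + 1 pointwise, so the identity holds for every test function. Hence v is the weak derivative of u.


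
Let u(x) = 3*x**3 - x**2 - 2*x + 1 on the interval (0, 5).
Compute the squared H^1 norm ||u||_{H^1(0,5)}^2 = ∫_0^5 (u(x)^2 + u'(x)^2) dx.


||u||_{H^1}^2 = 1726675/14

The H^1 norm (squared) on an interval (0, L) is
  ||u||_{H^1}^2 = ∫_0^L u(x)^2 dx + ∫_0^L u'(x)^2 dx.
Compute u'(x) = 9*x**2 - 2*x - 2.
Then u(x)^2 = 9*x**6 - 6*x**5 - 11*x**4 + 10*x**3 + 2*x**2 - 4*x + 1 and u'(x)^2 = 81*x**4 - 36*x**3 - 32*x**2 + 8*x + 4.
Integrate each monomial from 0 to 5 using ∫_0^5 c·x^n dx = c·5^(n+1)/(n+1):
  ∫_0^5 u(x)^2 dx = ∫_0^5 (9*x^6 - 6*x^5 - 11*x^4 + 10*x^3 + 2*x^2 - 4*x + 1) dx. Term by term:
    ∫_0^5 9*x^6 dx = 703125/7;  ∫_0^5 -6*x^5 dx = -15625;  ∫_0^5 -11*x^4 dx = -6875;
    ∫_0^5 10*x^3 dx = 3125/2;  ∫_0^5 2*x^2 dx = 250/3;  ∫_0^5 -4*x dx = -50;
    ∫_0^5 1 dx = 5.
  Sum: 703125/7 − 15625 − 6875 + 3125/2 + 250/3 − 50 + 5 = 3340985/42.
  ∫_0^5 u'(x)^2 dx = ∫_0^5 (81*x^4 - 36*x^3 - 32*x^2 + 8*x + 4) dx. Term by term:
    ∫_0^5 81*x^4 dx = 50625;  ∫_0^5 -36*x^3 dx = -5625;  ∫_0^5 -32*x^2 dx = -4000/3;
    ∫_0^5 8*x dx = 100;  ∫_0^5 4 dx = 20.
  Sum: 50625 − 5625 − 4000/3 + 100 + 20 = 131360/3.
Adding: ||u||_{H^1}^2 = 3340985/42 + 131360/3 = 1726675/14.


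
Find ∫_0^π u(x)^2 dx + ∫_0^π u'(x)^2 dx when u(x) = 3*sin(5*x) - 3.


||u||_{H^1(0,π)}^2 = -36/5 + 126*π

u'(x) = 15*cos(5*x).
Expand u² and (u')² and integrate term by term on (0, π), using: for integers n ≥ 1, ∫_0^π sin²(nx) dx = ∫_0^π cos²(nx) dx = π/2; for n ≠ n', ∫_0^π sin(nx)sin(n'x) dx = ∫_0^π cos(nx)cos(n'x) dx = 0; and by product-to-sum, ∫_0^π sin(nx)cos(n'x) dx = ½∫_0^π [sin((n+n')x) + sin((n−n')x)] dx, which is 0 when n+n' is even and 2n/(n²−n'²) when n+n' is odd (it need not vanish on (0, π)). For the constant mode: ∫_0^π 1 dx = π, ∫_0^π cos(nx) dx = 0, ∫_0^π sin(nx) dx = (1−(−1)^n)/n.
  u² squared terms: (-3)²·∫1 dx = 9·π = 9*π;  (3)²·∫sin(5x)² dx = 9·π/2 = 9*π/2.
  u² cross terms: 2·(-3)·(3)·∫1·sin(5x) dx = -18·(2/5) = -36/5.
  So ∫_0^π u² dx = 9*π + 9*π/2 − 36/5 = -36/5 + 27*π/2.
  (u')² squared terms: (15)²·∫cos(5x)² dx = 225·π/2 = 225*π/2.
  So ∫_0^π (u')² dx = 225*π/2.
||u||_{H^1}^2 = (-36/5 + 27*π/2) + (225*π/2) = -36/5 + 126*π.


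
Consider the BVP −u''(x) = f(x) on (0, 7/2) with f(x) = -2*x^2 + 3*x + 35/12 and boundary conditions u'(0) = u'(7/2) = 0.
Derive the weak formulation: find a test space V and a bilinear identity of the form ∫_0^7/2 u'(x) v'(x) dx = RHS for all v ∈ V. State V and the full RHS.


V = H^1(0, 7/2) (no boundary constraint on v; u is determined up to an additive constant); weak form: ∫_0^7/2 u'v' dx = ∫_0^7/2 (-2*x^2 + 3*x + 35/12) v dx for all v ∈ V.

Multiply both sides by a test function v and integrate from 0 to 7/2:
  ∫_0^7/2 −u''(x) v(x) dx = ∫_0^7/2 f(x) v(x) dx.
Integrate the LHS by parts once:
  ∫_0^7/2 −u'' v dx = −[u'(x) v(x)]_0^7/2 + ∫_0^7/2 u'(x) v'(x) dx.
Thus ∫_0^7/2 u'(x) v'(x) dx = ∫_0^7/2 f(x) v(x) dx + [u'(x) v(x)]_0^7/2.
Choose V so that boundary terms are either known or forced to vanish.
u has homogeneous Neumann: u'(0) = u'(7/2) = 0. So [u' v]_0^7/2 = 0·v(7/2) − 0·v(0) = 0 for any v; take V = H^1(0, 7/2).
Weak formulation: find u (satisfying any essential BC) such that ∫_0^7/2 u'(x) v'(x) dx = ∫_0^7/2 f v dx for all v ∈ V (homogeneous Neumann, so boundary terms vanish).
Substituting f(x) = -2*x^2 + 3*x + 35/12, the right-hand side is ∫_0^7/2 (-2*x^2 + 3*x + 35/12) v dx.
Compatibility check (pure Neumann): taking v ≡ 1 ∈ V gives 0 = ∫_0^7/2 f dx + (0) − (0), i.e. ∫_0^7/2 f dx must equal u'(0) − u'(7/2) = 0. Indeed ∫_0^7/2 (-2*x^2 + 3*x + 35/12) dx = 0, so the data are compatible. The solution is then unique only up to an additive constant (fix it e.g. by requiring ∫_0^7/2 u dx = 0).


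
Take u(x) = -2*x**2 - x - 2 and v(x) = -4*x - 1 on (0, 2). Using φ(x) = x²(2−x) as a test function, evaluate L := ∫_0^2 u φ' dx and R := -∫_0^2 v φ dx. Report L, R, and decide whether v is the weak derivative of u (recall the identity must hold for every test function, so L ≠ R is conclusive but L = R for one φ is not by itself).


LHS = 116/15, RHS = 116/15. Yes, v = u' weakly.

u(x) = -2*x**2 - x - 2, classical derivative u'(x) = -4*x - 1.
φ(x) = x²(2−x), so φ'(x) = x*(4 - 3*x).
Note φ(0) = φ(2) = 0, so the boundary term u·φ vanishes.
LHS = ∫_0^2 u(x) φ'(x) dx = ∫_0^2 (6*x^4 - 5*x^3 + 2*x^2 - 8*x) dx. Term by term:
  ∫_0^2 6*x^4 dx = 192/5;  ∫_0^2 -5*x^3 dx = -20;  ∫_0^2 2*x^2 dx = 16/3;
  ∫_0^2 -8*x dx = -16.
Sum: 192/5 − 20 + 16/3 − 16 = 116/15.
So LHS = 116/15.
∫_0^2 v(x) φ(x) dx = ∫_0^2 (4*x^4 - 7*x^3 - 2*x^2) dx. Term by term:
  ∫_0^2 4*x^4 dx = 128/5;  ∫_0^2 -7*x^3 dx = -28;  ∫_0^2 -2*x^2 dx = -16/3.
Sum: 128/5 − 28 − 16/3 = -116/15.
So RHS = -∫_0^2 v(x) φ(x) dx = 116/15.
LHS = RHS, so the identity holds for this test φ.
Moreover u is smooth here and v(x) = u'(x) = -4*x - 1 pointwise, so the identity holds for every test function. Hence v is the weak derivative of u.


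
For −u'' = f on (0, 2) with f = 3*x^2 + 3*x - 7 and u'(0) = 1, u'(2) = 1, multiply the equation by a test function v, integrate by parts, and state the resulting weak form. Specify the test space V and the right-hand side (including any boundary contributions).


V = H^1(0, 2) (v unrestricted at boundary; u is determined up to an additive constant); weak form: ∫_0^2 u'v' dx = ∫_0^2 (3*x^2 + 3*x - 7) v dx + v(2) − v(0) for all v ∈ V.

Multiply both sides by a test function v and integrate from 0 to 2:
  ∫_0^2 −u''(x) v(x) dx = ∫_0^2 f(x) v(x) dx.
Integrate the LHS by parts once:
  ∫_0^2 −u'' v dx = −[u'(x) v(x)]_0^2 + ∫_0^2 u'(x) v'(x) dx.
Thus ∫_0^2 u'(x) v'(x) dx = ∫_0^2 f(x) v(x) dx + [u'(x) v(x)]_0^2.
Choose V so that boundary terms are either known or forced to vanish.
u has inhomogeneous Neumann u'(0) = 1, u'(2) = 1. [u' v]_0^2 = (1)·v(2) − (1)·v(0) = v(2) − v(0). Take V = H^1(0, 2); boundary term becomes part of RHS.
Weak formulation: find u (satisfying any essential BC) such that ∫_0^2 u'(x) v'(x) dx = ∫_0^2 f v dx + v(2) − v(0) for all v ∈ V (Neumann data are natural BCs: they enter the RHS as boundary terms).
Substituting f(x) = 3*x^2 + 3*x - 7, the right-hand side is ∫_0^2 (3*x^2 + 3*x - 7) v dx + v(2) − v(0).
Compatibility check (pure Neumann): taking v ≡ 1 ∈ V gives 0 = ∫_0^2 f dx + (1) − (1), i.e. ∫_0^2 f dx must equal u'(0) − u'(2) = 0. Indeed ∫_0^2 (3*x^2 + 3*x - 7) dx = 0, so the data are compatible. The solution is then unique only up to an additive constant (fix it e.g. by requiring ∫_0^2 u dx = 0).


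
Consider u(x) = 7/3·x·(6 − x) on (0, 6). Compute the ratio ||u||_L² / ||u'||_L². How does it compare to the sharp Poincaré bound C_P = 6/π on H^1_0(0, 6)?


||u||_L² / ||u'||_L² = 3*sqrt(10)/5 < C_P = 6/π.

u(x) = 7/3·x·(6 − x), so u'(x) = 14 - 14*x/3.
u(x) = 7/3·x·(6 − x) vanishes at x = 0 and x = 6, so u ∈ H^1_0(0, 6). Differentiate via the product rule and integrate the resulting polynomials term by term.
  ∫_0^6 u² dx = ∫_0^6 (49*x^4/9 - 196*x^3/3 + 196*x^2) dx. Term by term:
    ∫_0^6 49*x^4/9 dx = 42336/5;  ∫_0^6 -196*x^3/3 dx = -21168;  ∫_0^6 196*x^2 dx = 14112.
  Sum: 42336/5 − 21168 + 14112 = 7056/5.
  ∫_0^6 (u')² dx = ∫_0^6 (196*x^2/9 - 392*x/3 + 196) dx. Term by term:
    ∫_0^6 196*x^2/9 dx = 1568;  ∫_0^6 -392*x/3 dx = -2352;  ∫_0^6 196 dx = 1176.
  Sum: 1568 − 2352 + 1176 = 392.
∫_0^6 u² dx = 7056/5, so ||u||_L² = 84*sqrt(5)/5.
∫_0^6 (u')² dx = 392, so ||u'||_L² = 14*sqrt(2).
Ratio ||u||_L² / ||u'||_L² = 3*sqrt(10)/5.
Sharp Poincaré constant on H^1_0(0, 6) is C_P = L/π = 6/π, achieved by sin(π/6·x).
A polynomial bump cannot attain the sharp Poincaré constant (only the first sine eigenfunction does), so the ratio is strictly less than C_P, consistent with ||u||_L² ≤ C_P ||u'||_L².


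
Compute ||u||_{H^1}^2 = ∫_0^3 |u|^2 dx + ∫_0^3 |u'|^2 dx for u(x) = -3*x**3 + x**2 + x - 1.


||u||_{H^1}^2 = 178131/35

The H^1 norm (squared) on an interval (0, L) is
  ||u||_{H^1}^2 = ∫_0^L u(x)^2 dx + ∫_0^L u'(x)^2 dx.
Compute u'(x) = -9*x**2 + 2*x + 1.
Then u(x)^2 = 9*x**6 - 6*x**5 - 5*x**4 + 8*x**3 - x**2 - 2*x + 1 and u'(x)^2 = 81*x**4 - 36*x**3 - 14*x**2 + 4*x + 1.
Integrate each monomial from 0 to 3 using ∫_0^3 c·x^n dx = c·3^(n+1)/(n+1):
  ∫_0^3 u(x)^2 dx = ∫_0^3 (9*x^6 - 6*x^5 - 5*x^4 + 8*x^3 - x^2 - 2*x + 1) dx. Term by term:
    ∫_0^3 9*x^6 dx = 19683/7;  ∫_0^3 -6*x^5 dx = -729;  ∫_0^3 -5*x^4 dx = -243;
    ∫_0^3 8*x^3 dx = 162;  ∫_0^3 -x^2 dx = -9;  ∫_0^3 -2*x dx = -9;
    ∫_0^3 1 dx = 3.
  Sum: 19683/7 − 729 − 243 + 162 − 9 − 9 + 3 = 13908/7.
  ∫_0^3 u'(x)^2 dx = ∫_0^3 (81*x^4 - 36*x^3 - 14*x^2 + 4*x + 1) dx. Term by term:
    ∫_0^3 81*x^4 dx = 19683/5;  ∫_0^3 -36*x^3 dx = -729;  ∫_0^3 -14*x^2 dx = -126;
    ∫_0^3 4*x dx = 18;  ∫_0^3 1 dx = 3.
  Sum: 19683/5 − 729 − 126 + 18 + 3 = 15513/5.
Adding: ||u||_{H^1}^2 = 13908/7 + 15513/5 = 178131/35.


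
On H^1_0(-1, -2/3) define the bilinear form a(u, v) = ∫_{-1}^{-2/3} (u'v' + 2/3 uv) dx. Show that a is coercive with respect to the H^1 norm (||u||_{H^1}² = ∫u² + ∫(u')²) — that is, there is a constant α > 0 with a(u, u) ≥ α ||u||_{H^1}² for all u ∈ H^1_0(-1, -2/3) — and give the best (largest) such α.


α = (2 + 27*π^2)/(3*(1 + 9*π^2))

Coercivity of a(·,·) on H^1_0(-1, -2/3) means a(u, u) ≥ α ||u||_{H^1}² for every u ∈ H^1_0.
The interval has length L = 1/3, and Poincaré/coercivity depend only on L. Here a(u, u) = ∫(u')² + (2/3)·∫u².
Here 0 < c = 2/3 < 1. The condition a(u,u) ≥ α||u||_{H^1}² reads (1−α)∫(u')² ≥ (α−c)∫u². Any admissible α is ≤ 1 (rapidly oscillating u have ∫u²/∫(u')² → 0), and α = 1 would force 0 ≥ (1−c)∫u², impossible since c < 1; so 1−α > 0. By the sharp Poincaré inequality on H^1_0 of an interval of length L, ∫(u')² ≥ (π/L)²∫u² with equality for the first sine mode sin(π(x−x₀)/L) (x₀ the left endpoint), so the inequality holds for all u iff (1−α)(π/L)² ≥ α − c, i.e. α ≤ ((π/L)² + c)/((π/L)² + 1) = (1 + c(L/π)²)/(1 + (L/π)²). With (π/L)² = 9*π^2 and c = 2/3, the largest admissible constant is α = ((π/L)² + c)/((π/L)² + 1).
Simplifying, α = (2 + 27*π^2)/(3*(1 + 9*π^2)).


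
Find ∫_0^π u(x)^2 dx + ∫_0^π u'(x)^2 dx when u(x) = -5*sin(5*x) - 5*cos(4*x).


||u||_{H^1(0,π)}^2 = 8500/9 + 1075*π/2

u'(x) = 20*sin(4*x) - 25*cos(5*x).
Expand u² and (u')² and integrate term by term on (0, π), using: for integers n ≥ 1, ∫_0^π sin²(nx) dx = ∫_0^π cos²(nx) dx = π/2; for n ≠ n', ∫_0^π sin(nx)sin(n'x) dx = ∫_0^π cos(nx)cos(n'x) dx = 0; and by product-to-sum, ∫_0^π sin(nx)cos(n'x) dx = ½∫_0^π [sin((n+n')x) + sin((n−n')x)] dx, which is 0 when n+n' is even and 2n/(n²−n'²) when n+n' is odd (it need not vanish on (0, π)).
  u² squared terms: (-5)²·∫cos(4x)² dx = 25·π/2 = 25*π/2;  (-5)²·∫sin(5x)² dx = 25·π/2 = 25*π/2.
  u² cross terms: 2·(-5)·(-5)·∫cos(4x)·sin(5x) dx = 50·(10/9) = 500/9.
  So ∫_0^π u² dx = 25*π/2 + 25*π/2 + 500/9 = 500/9 + 25*π.
  (u')² squared terms: (-25)²·∫cos(5x)² dx = 625·π/2 = 625*π/2;  (20)²·∫sin(4x)² dx = 400·π/2 = 200*π.
  (u')² cross terms: 2·(-25)·(20)·∫cos(5x)·sin(4x) dx = -1000·(-8/9) = 8000/9.
  So ∫_0^π (u')² dx = 625*π/2 + 200*π + 8000/9 = 8000/9 + 1025*π/2.
||u||_{H^1}^2 = (500/9 + 25*π) + (8000/9 + 1025*π/2) = 8500/9 + 1075*π/2.


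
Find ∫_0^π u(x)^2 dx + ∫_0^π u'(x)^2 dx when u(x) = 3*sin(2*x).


||u||_{H^1(0,π)}^2 = 45*π/2

u'(x) = 6*cos(2*x).
Expand u² and (u')² and integrate term by term on (0, π), using: for integers n ≥ 1, ∫_0^π sin²(nx) dx = ∫_0^π cos²(nx) dx = π/2; for n ≠ n', ∫_0^π sin(nx)sin(n'x) dx = ∫_0^π cos(nx)cos(n'x) dx = 0; and by product-to-sum, ∫_0^π sin(nx)cos(n'x) dx = ½∫_0^π [sin((n+n')x) + sin((n−n')x)] dx, which is 0 when n+n' is even and 2n/(n²−n'²) when n+n' is odd (it need not vanish on (0, π)).
  u² squared terms: (3)²·∫sin(2x)² dx = 9·π/2 = 9*π/2.
  So ∫_0^π u² dx = 9*π/2.
  (u')² squared terms: (6)²·∫cos(2x)² dx = 36·π/2 = 18*π.
  So ∫_0^π (u')² dx = 18*π.
||u||_{H^1}^2 = (9*π/2) + (18*π) = 45*π/2.


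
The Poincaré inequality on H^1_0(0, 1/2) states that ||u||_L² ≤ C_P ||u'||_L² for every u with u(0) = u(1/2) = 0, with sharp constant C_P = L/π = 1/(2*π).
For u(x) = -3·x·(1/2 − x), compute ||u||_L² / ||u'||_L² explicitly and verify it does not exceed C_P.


||u||_L² / ||u'||_L² = sqrt(10)/20 < C_P = 1/(2*π).

u(x) = -3·x·(1/2 − x), so u'(x) = 6*x - 3/2.
u(x) = -3·x·(1/2 − x) vanishes at x = 0 and x = 1/2, so u ∈ H^1_0(0, 1/2). Differentiate via the product rule and integrate the resulting polynomials term by term.
  ∫_0^1/2 u² dx = ∫_0^1/2 (9*x^4 - 9*x^3 + 9*x^2/4) dx. Term by term:
    ∫_0^1/2 9*x^4 dx = 9/160;  ∫_0^1/2 -9*x^3 dx = -9/64;  ∫_0^1/2 9*x^2/4 dx = 3/32.
  Sum: 9/160 − 9/64 + 3/32 = 3/320.
  ∫_0^1/2 (u')² dx = ∫_0^1/2 (36*x^2 - 18*x + 9/4) dx. Term by term:
    ∫_0^1/2 36*x^2 dx = 3/2;  ∫_0^1/2 -18*x dx = -9/4;  ∫_0^1/2 9/4 dx = 9/8.
  Sum: 3/2 − 9/4 + 9/8 = 3/8.
∫_0^1/2 u² dx = 3/320, so ||u||_L² = sqrt(15)/40.
∫_0^1/2 (u')² dx = 3/8, so ||u'||_L² = sqrt(6)/4.
Ratio ||u||_L² / ||u'||_L² = sqrt(10)/20.
Sharp Poincaré constant on H^1_0(0, 1/2) is C_P = L/π = 1/(2*π), achieved by sin(2*π·x).
A polynomial bump cannot attain the sharp Poincaré constant (only the first sine eigenfunction does), so the ratio is strictly less than C_P, consistent with ||u||_L² ≤ C_P ||u'||_L².


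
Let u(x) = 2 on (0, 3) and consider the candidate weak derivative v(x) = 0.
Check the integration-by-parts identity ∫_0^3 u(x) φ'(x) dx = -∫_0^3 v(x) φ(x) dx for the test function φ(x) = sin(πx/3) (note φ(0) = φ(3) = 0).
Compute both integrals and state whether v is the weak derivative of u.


LHS = 0, RHS = 0. Yes, v = u' weakly.

u(x) = 2, classical derivative u'(x) = 0.
φ(x) = sin(πx/3), so φ'(x) = π*cos(π*x/3)/3.
Note φ(0) = φ(3) = 0, so the boundary term u·φ vanishes.
LHS = ∫_0^3 u(x) φ'(x) dx = ∫_0^3 (2*π*cos(π*x/3)/3) dx. Term by term:
  ∫_0^3 2*π*cos(π*x/3)/3 dx = 0.
So LHS = 0.
∫_0^3 v(x) φ(x) dx = ∫_0^3 (0) dx. Term by term:
  ∫_0^3 0 dx = 0.
So RHS = -∫_0^3 v(x) φ(x) dx = 0.
LHS = RHS, so the identity holds for this test φ.
Moreover u is smooth here and v(x) = u'(x) = 0 pointwise, so the identity holds for every test function. Hence v is the weak derivative of u.


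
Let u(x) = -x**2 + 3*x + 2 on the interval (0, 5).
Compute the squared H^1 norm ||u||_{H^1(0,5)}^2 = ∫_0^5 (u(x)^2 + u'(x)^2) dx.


||u||_{H^1}^2 = 255/2

The H^1 norm (squared) on an interval (0, L) is
  ||u||_{H^1}^2 = ∫_0^L u(x)^2 dx + ∫_0^L u'(x)^2 dx.
Compute u'(x) = 3 - 2*x.
Then u(x)^2 = x**4 - 6*x**3 + 5*x**2 + 12*x + 4 and u'(x)^2 = 4*x**2 - 12*x + 9.
Integrate each monomial from 0 to 5 using ∫_0^5 c·x^n dx = c·5^(n+1)/(n+1):
  ∫_0^5 u(x)^2 dx = ∫_0^5 (x^4 - 6*x^3 + 5*x^2 + 12*x + 4) dx. Term by term:
    ∫_0^5 x^4 dx = 625;  ∫_0^5 -6*x^3 dx = -1875/2;  ∫_0^5 5*x^2 dx = 625/3;
    ∫_0^5 12*x dx = 150;  ∫_0^5 4 dx = 20.
  Sum: 625 − 1875/2 + 625/3 + 150 + 20 = 395/6.
  ∫_0^5 u'(x)^2 dx = ∫_0^5 (4*x^2 - 12*x + 9) dx. Term by term:
    ∫_0^5 4*x^2 dx = 500/3;  ∫_0^5 -12*x dx = -150;  ∫_0^5 9 dx = 45.
  Sum: 500/3 − 150 + 45 = 185/3.
Adding: ||u||_{H^1}^2 = 395/6 + 185/3 = 255/2.


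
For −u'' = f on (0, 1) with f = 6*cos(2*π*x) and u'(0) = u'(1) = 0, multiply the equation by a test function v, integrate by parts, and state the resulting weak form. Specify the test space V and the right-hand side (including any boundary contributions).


V = H^1(0, 1) (no boundary constraint on v; u is determined up to an additive constant); weak form: ∫_0^1 u'v' dx = ∫_0^1 (6*cos(2*π*x)) v dx for all v ∈ V.

Multiply both sides by a test function v and integrate from 0 to 1:
  ∫_0^1 −u''(x) v(x) dx = ∫_0^1 f(x) v(x) dx.
Integrate the LHS by parts once:
  ∫_0^1 −u'' v dx = −[u'(x) v(x)]_0^1 + ∫_0^1 u'(x) v'(x) dx.
Thus ∫_0^1 u'(x) v'(x) dx = ∫_0^1 f(x) v(x) dx + [u'(x) v(x)]_0^1.
Choose V so that boundary terms are either known or forced to vanish.
u has homogeneous Neumann: u'(0) = u'(1) = 0. So [u' v]_0^1 = 0·v(1) − 0·v(0) = 0 for any v; take V = H^1(0, 1).
Weak formulation: find u (satisfying any essential BC) such that ∫_0^1 u'(x) v'(x) dx = ∫_0^1 f v dx for all v ∈ V (homogeneous Neumann, so boundary terms vanish).
Substituting f(x) = 6*cos(2*π*x), the right-hand side is ∫_0^1 (6*cos(2*π*x)) v dx.
Compatibility check (pure Neumann): taking v ≡ 1 ∈ V gives 0 = ∫_0^1 f dx + (0) − (0), i.e. ∫_0^1 f dx must equal u'(0) − u'(1) = 0. Indeed ∫_0^1 (6*cos(2*π*x)) dx = 0, so the data are compatible. The solution is then unique only up to an additive constant (fix it e.g. by requiring ∫_0^1 u dx = 0).


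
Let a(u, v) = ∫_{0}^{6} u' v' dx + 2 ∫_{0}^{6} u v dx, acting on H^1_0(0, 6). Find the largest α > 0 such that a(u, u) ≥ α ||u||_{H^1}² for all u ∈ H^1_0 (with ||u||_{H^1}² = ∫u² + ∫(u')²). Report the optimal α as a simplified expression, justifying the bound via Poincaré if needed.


α = 1

Coercivity of a(·,·) on H^1_0(0, 6) means a(u, u) ≥ α ||u||_{H^1}² for every u ∈ H^1_0.
The interval has length L = 6, and Poincaré/coercivity depend only on L. Here a(u, u) = ∫(u')² + (2)·∫u².
Here c = 2 ≥ 1, so a(u,u) = ∫(u')² + c∫u² ≥ ∫(u')² + ∫u² = ||u||_{H^1}², i.e. α = 1 works. No larger α is possible: a(u,u) ≥ α||u||_{H^1}² means (1−α)∫(u')² ≥ (α−c)∫u², and for the modes u_n = sin(nπ(x−x₀)/L) (x₀ the left endpoint) one has ∫u_n²/∫(u_n')² = (L/(nπ))² → 0, so a(u_n,u_n)/||u_n||_{H^1}² → 1. Hence the optimal constant is α = 1.
Therefore α = 1.


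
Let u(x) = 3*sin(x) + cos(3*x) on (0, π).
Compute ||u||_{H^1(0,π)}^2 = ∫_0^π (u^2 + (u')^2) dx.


||u||_{H^1(0,π)}^2 = 14*π

u'(x) = -3*sin(3*x) + 3*cos(x).
Expand u² and (u')² and integrate term by term on (0, π), using: for integers n ≥ 1, ∫_0^π sin²(nx) dx = ∫_0^π cos²(nx) dx = π/2; for n ≠ n', ∫_0^π sin(nx)sin(n'x) dx = ∫_0^π cos(nx)cos(n'x) dx = 0; and by product-to-sum, ∫_0^π sin(nx)cos(n'x) dx = ½∫_0^π [sin((n+n')x) + sin((n−n')x)] dx, which is 0 when n+n' is even and 2n/(n²−n'²) when n+n' is odd (it need not vanish on (0, π)).
  u² squared terms: (3)²·∫sin(x)² dx = 9·π/2 = 9*π/2;  (1)²·∫cos(3x)² dx = 1·π/2 = π/2.
  u² cross terms: 2·(3)·(1)·∫sin(x)·cos(3x) dx = 6·(0) = 0.
  So ∫_0^π u² dx = 9*π/2 + π/2 + 0 = 5*π.
  (u')² squared terms: (-3)²·∫sin(3x)² dx = 9·π/2 = 9*π/2;  (3)²·∫cos(x)² dx = 9·π/2 = 9*π/2.
  (u')² cross terms: 2·(-3)·(3)·∫sin(3x)·cos(x) dx = -18·(0) = 0.
  So ∫_0^π (u')² dx = 9*π/2 + 9*π/2 + 0 = 9*π.
||u||_{H^1}^2 = (5*π) + (9*π) = 14*π.


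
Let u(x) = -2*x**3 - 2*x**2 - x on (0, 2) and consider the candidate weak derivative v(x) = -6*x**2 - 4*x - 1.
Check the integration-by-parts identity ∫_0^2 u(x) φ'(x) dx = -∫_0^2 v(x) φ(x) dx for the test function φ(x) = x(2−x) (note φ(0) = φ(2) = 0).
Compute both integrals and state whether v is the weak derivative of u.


LHS = 244/15, RHS = 244/15. Yes, v = u' weakly.

u(x) = -2*x**3 - 2*x**2 - x, classical derivative u'(x) = -6*x**2 - 4*x - 1.
φ(x) = x(2−x), so φ'(x) = 2 - 2*x.
Note φ(0) = φ(2) = 0, so the boundary term u·φ vanishes.
LHS = ∫_0^2 u(x) φ'(x) dx = ∫_0^2 (4*x^4 - 2*x^2 - 2*x) dx. Term by term:
  ∫_0^2 4*x^4 dx = 128/5;  ∫_0^2 -2*x^2 dx = -16/3;  ∫_0^2 -2*x dx = -4.
Sum: 128/5 − 16/3 − 4 = 244/15.
So LHS = 244/15.
∫_0^2 v(x) φ(x) dx = ∫_0^2 (6*x^4 - 8*x^3 - 7*x^2 - 2*x) dx. Term by term:
  ∫_0^2 6*x^4 dx = 192/5;  ∫_0^2 -8*x^3 dx = -32;  ∫_0^2 -7*x^2 dx = -56/3;
  ∫_0^2 -2*x dx = -4.
Sum: 192/5 − 32 − 56/3 − 4 = -244/15.
So RHS = -∫_0^2 v(x) φ(x) dx = 244/15.
LHS = RHS, so the identity holds for this test φ.
Moreover u is smooth here and v(x) = u'(x) = -6*x**2 - 4*x - 1 pointwise, so the identity holds for every test function. Hence v is the weak derivative of u.


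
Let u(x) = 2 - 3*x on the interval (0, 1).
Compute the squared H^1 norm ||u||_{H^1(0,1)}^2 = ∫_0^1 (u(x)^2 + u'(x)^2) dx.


||u||_{H^1}^2 = 10

The H^1 norm (squared) on an interval (0, L) is
  ||u||_{H^1}^2 = ∫_0^L u(x)^2 dx + ∫_0^L u'(x)^2 dx.
Compute u'(x) = -3.
Then u(x)^2 = 9*x**2 - 12*x + 4 and u'(x)^2 = 9.
Integrate each monomial from 0 to 1 using ∫_0^1 c·x^n dx = c·1^(n+1)/(n+1):
  ∫_0^1 u(x)^2 dx = ∫_0^1 (9*x^2 - 12*x + 4) dx. Term by term:
    ∫_0^1 9*x^2 dx = 3;  ∫_0^1 -12*x dx = -6;  ∫_0^1 4 dx = 4.
  Sum: 3 − 6 + 4 = 1.
  ∫_0^1 u'(x)^2 dx = ∫_0^1 (9) dx. Term by term:
    ∫_0^1 9 dx = 9.
Adding: ||u||_{H^1}^2 = 1 + 9 = 10.


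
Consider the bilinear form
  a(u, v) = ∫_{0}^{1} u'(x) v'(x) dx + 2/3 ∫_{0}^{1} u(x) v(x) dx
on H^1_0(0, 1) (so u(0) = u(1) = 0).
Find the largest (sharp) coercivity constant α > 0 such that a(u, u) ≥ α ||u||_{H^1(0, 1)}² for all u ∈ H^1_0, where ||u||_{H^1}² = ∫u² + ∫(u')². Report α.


α = (2/3 + π^2)/(1 + π^2)

Coercivity of a(·,·) on H^1_0(0, 1) means a(u, u) ≥ α ||u||_{H^1}² for every u ∈ H^1_0.
The interval has length L = 1, and Poincaré/coercivity depend only on L. Here a(u, u) = ∫(u')² + (2/3)·∫u².
Here 0 < c = 2/3 < 1. The condition a(u,u) ≥ α||u||_{H^1}² reads (1−α)∫(u')² ≥ (α−c)∫u². Any admissible α is ≤ 1 (rapidly oscillating u have ∫u²/∫(u')² → 0), and α = 1 would force 0 ≥ (1−c)∫u², impossible since c < 1; so 1−α > 0. By the sharp Poincaré inequality on H^1_0 of an interval of length L, ∫(u')² ≥ (π/L)²∫u² with equality for the first sine mode sin(π(x−x₀)/L) (x₀ the left endpoint), so the inequality holds for all u iff (1−α)(π/L)² ≥ α − c, i.e. α ≤ ((π/L)² + c)/((π/L)² + 1) = (1 + c(L/π)²)/(1 + (L/π)²). With (π/L)² = π^2 and c = 2/3, the largest admissible constant is α = ((π/L)² + c)/((π/L)² + 1).
Simplifying, α = (2/3 + π^2)/(1 + π^2).


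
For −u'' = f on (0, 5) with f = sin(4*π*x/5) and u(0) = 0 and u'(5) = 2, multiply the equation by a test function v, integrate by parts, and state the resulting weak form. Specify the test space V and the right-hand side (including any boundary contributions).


V = {v ∈ H^1(0, 5) : v(0) = 0} (test functions vanish at x = 0 where u is specified); weak form: ∫_0^5 u'v' dx = ∫_0^5 (sin(4*π*x/5)) v dx + 2·v(5) for all v ∈ V.

Multiply both sides by a test function v and integrate from 0 to 5:
  ∫_0^5 −u''(x) v(x) dx = ∫_0^5 f(x) v(x) dx.
Integrate the LHS by parts once:
  ∫_0^5 −u'' v dx = −[u'(x) v(x)]_0^5 + ∫_0^5 u'(x) v'(x) dx.
Thus ∫_0^5 u'(x) v'(x) dx = ∫_0^5 f(x) v(x) dx + [u'(x) v(x)]_0^5.
Choose V so that boundary terms are either known or forced to vanish.
Mixed BC: u(0) = 0 (Dirichlet) and u'(5) = 2 (Neumann). Define V = {v ∈ H^1(0, 5) : v(0) = 0}. Then [u' v]_0^5 = u'(5)·v(5) − u'(0)·0 = 2·v(5).
Weak formulation: find u (satisfying any essential BC) such that ∫_0^5 u'(x) v'(x) dx = ∫_0^5 f v dx + 2·v(5) for all v ∈ V (Dirichlet at 0 absorbed into V; Neumann datum at x = 5 contributes the boundary term).
Substituting f(x) = sin(4*π*x/5), the right-hand side is ∫_0^5 (sin(4*π*x/5)) v dx + 2·v(5).


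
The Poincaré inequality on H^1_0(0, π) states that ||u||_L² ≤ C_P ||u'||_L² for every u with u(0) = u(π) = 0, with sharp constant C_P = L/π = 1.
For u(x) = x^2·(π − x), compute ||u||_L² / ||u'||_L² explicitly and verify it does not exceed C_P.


||u||_L² / ||u'||_L² = sqrt(14)*π/14 < C_P = 1.

u(x) = x^2·(π − x), so u'(x) = x*(-3*x + 2*π).
u(x) = x^2·(π − x) vanishes at x = 0 and x = π, so u ∈ H^1_0(0, π). Differentiate via the product rule and integrate the resulting polynomials term by term.
  ∫_0^π u² dx = ∫_0^π (x^6 - 2*π*x^5 + π^2*x^4) dx. Term by term:
    ∫_0^π x^6 dx = π^7/7;  ∫_0^π -2*π*x^5 dx = -π^7/3;  ∫_0^π π^2*x^4 dx = π^7/5.
  Sum: π^7/7 − π^7/3 + π^7/5 = π^7/105.
  ∫_0^π (u')² dx = ∫_0^π (9*x^4 - 12*π*x^3 + 4*π^2*x^2) dx. Term by term:
    ∫_0^π 9*x^4 dx = 9*π^5/5;  ∫_0^π -12*π*x^3 dx = -3*π^5;  ∫_0^π 4*π^2*x^2 dx = 4*π^5/3.
  Sum: 9*π^5/5 − 3*π^5 + 4*π^5/3 = 2*π^5/15.
∫_0^π u² dx = π^7/105, so ||u||_L² = sqrt(105)*π^(7/2)/105.
∫_0^π (u')² dx = 2*π^5/15, so ||u'||_L² = sqrt(30)*π^(5/2)/15.
Ratio ||u||_L² / ||u'||_L² = sqrt(14)*π/14.
Sharp Poincaré constant on H^1_0(0, π) is C_P = L/π = 1, achieved by sin(x).
A polynomial bump cannot attain the sharp Poincaré constant (only the first sine eigenfunction does), so the ratio is strictly less than C_P, consistent with ||u||_L² ≤ C_P ||u'||_L².


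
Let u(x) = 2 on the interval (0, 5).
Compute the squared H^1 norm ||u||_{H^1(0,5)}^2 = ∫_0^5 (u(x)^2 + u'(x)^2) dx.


||u||_{H^1}^2 = 20

The H^1 norm (squared) on an interval (0, L) is
  ||u||_{H^1}^2 = ∫_0^L u(x)^2 dx + ∫_0^L u'(x)^2 dx.
Compute u'(x) = 0.
Then u(x)^2 = 4 and u'(x)^2 = 0.
Integrate each monomial from 0 to 5 using ∫_0^5 c·x^n dx = c·5^(n+1)/(n+1):
  ∫_0^5 u(x)^2 dx = ∫_0^5 (4) dx. Term by term:
    ∫_0^5 4 dx = 20.
  ∫_0^5 u'(x)^2 dx = ∫_0^5 (0) dx. Term by term:
    ∫_0^5 0 dx = 0.
Adding: ||u||_{H^1}^2 = 20 + 0 = 20.


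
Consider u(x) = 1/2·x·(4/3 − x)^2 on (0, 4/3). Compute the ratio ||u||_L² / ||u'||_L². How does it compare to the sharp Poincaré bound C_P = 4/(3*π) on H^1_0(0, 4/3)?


||u||_L² / ||u'||_L² = 2*sqrt(14)/21 < C_P = 4/(3*π).

u(x) = 1/2·x·(4/3 − x)^2, so u'(x) = (3*x - 4)*(9*x - 4)/18.
u(x) = 1/2·x·(4/3 − x)^2 vanishes at x = 0 and x = 4/3, so u ∈ H^1_0(0, 4/3). Differentiate via the product rule and integrate the resulting polynomials term by term.
  ∫_0^4/3 u² dx = ∫_0^4/3 (x^6/4 - 4*x^5/3 + 8*x^4/3 - 64*x^3/27 + 64*x^2/81) dx. Term by term:
    ∫_0^4/3 x^6/4 dx = 4096/15309;  ∫_0^4/3 -4*x^5/3 dx = -8192/6561;  ∫_0^4/3 8*x^4/3 dx = 8192/3645;
    ∫_0^4/3 -64*x^3/27 dx = -4096/2187;  ∫_0^4/3 64*x^2/81 dx = 4096/6561.
  Sum: 4096/15309 − 8192/6561 + 8192/3645 − 4096/2187 + 4096/6561 = 4096/229635.
  ∫_0^4/3 (u')² dx = ∫_0^4/3 (9*x^4/4 - 8*x^3 + 88*x^2/9 - 128*x/27 + 64/81) dx. Term by term:
    ∫_0^4/3 9*x^4/4 dx = 256/135;  ∫_0^4/3 -8*x^3 dx = -512/81;  ∫_0^4/3 88*x^2/9 dx = 5632/729;
    ∫_0^4/3 -128*x/27 dx = -1024/243;  ∫_0^4/3 64/81 dx = 256/243.
  Sum: 256/135 − 512/81 + 5632/729 − 1024/243 + 256/243 = 512/3645.
∫_0^4/3 u² dx = 4096/229635, so ||u||_L² = 64*sqrt(35)/2835.
∫_0^4/3 (u')² dx = 512/3645, so ||u'||_L² = 16*sqrt(10)/135.
Ratio ||u||_L² / ||u'||_L² = 2*sqrt(14)/21.
Sharp Poincaré constant on H^1_0(0, 4/3) is C_P = L/π = 4/(3*π), achieved by sin(3*π/4·x).
A polynomial bump cannot attain the sharp Poincaré constant (only the first sine eigenfunction does), so the ratio is strictly less than C_P, consistent with ||u||_L² ≤ C_P ||u'||_L².


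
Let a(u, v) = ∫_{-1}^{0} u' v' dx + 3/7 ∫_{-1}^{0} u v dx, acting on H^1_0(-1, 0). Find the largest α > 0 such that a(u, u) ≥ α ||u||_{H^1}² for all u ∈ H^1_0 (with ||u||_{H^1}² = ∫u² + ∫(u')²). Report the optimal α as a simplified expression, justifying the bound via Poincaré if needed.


α = (3/7 + π^2)/(1 + π^2)

Coercivity of a(·,·) on H^1_0(-1, 0) means a(u, u) ≥ α ||u||_{H^1}² for every u ∈ H^1_0.
The interval has length L = 1, and Poincaré/coercivity depend only on L. Here a(u, u) = ∫(u')² + (3/7)·∫u².
Here 0 < c = 3/7 < 1. The condition a(u,u) ≥ α||u||_{H^1}² reads (1−α)∫(u')² ≥ (α−c)∫u². Any admissible α is ≤ 1 (rapidly oscillating u have ∫u²/∫(u')² → 0), and α = 1 would force 0 ≥ (1−c)∫u², impossible since c < 1; so 1−α > 0. By the sharp Poincaré inequality on H^1_0 of an interval of length L, ∫(u')² ≥ (π/L)²∫u² with equality for the first sine mode sin(π(x−x₀)/L) (x₀ the left endpoint), so the inequality holds for all u iff (1−α)(π/L)² ≥ α − c, i.e. α ≤ ((π/L)² + c)/((π/L)² + 1) = (1 + c(L/π)²)/(1 + (L/π)²). With (π/L)² = π^2 and c = 3/7, the largest admissible constant is α = ((π/L)² + c)/((π/L)² + 1).
Simplifying, α = (3/7 + π^2)/(1 + π^2).


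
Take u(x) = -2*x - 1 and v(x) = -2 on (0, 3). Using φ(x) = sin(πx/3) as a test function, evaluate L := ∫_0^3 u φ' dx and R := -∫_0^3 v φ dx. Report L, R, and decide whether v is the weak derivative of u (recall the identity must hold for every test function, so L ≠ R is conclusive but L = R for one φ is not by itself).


LHS = 12/π, RHS = 12/π. Yes, v = u' weakly.

u(x) = -2*x - 1, classical derivative u'(x) = -2.
φ(x) = sin(πx/3), so φ'(x) = π*cos(π*x/3)/3.
Note φ(0) = φ(3) = 0, so the boundary term u·φ vanishes.
LHS = ∫_0^3 u(x) φ'(x) dx = ∫_0^3 (-2*π*x*cos(π*x/3)/3 - π*cos(π*x/3)/3) dx. Term by term:
  ∫_0^3 -π*cos(π*x/3)/3 dx = 0;  ∫_0^3 -2*π*x*cos(π*x/3)/3 dx = 12/π.
Sum: 0 + 12/π = 12/π.
So LHS = 12/π.
∫_0^3 v(x) φ(x) dx = ∫_0^3 (-2*sin(π*x/3)) dx. Term by term:
  ∫_0^3 -2*sin(π*x/3) dx = -12/π.
So RHS = -∫_0^3 v(x) φ(x) dx = 12/π.
LHS = RHS, so the identity holds for this test φ.
Moreover u is smooth here and v(x) = u'(x) = -2 pointwise, so the identity holds for every test function. Hence v is the weak derivative of u.


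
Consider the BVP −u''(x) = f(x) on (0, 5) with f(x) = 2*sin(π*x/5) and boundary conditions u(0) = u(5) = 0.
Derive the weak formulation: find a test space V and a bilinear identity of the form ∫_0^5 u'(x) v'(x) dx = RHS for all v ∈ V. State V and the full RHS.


V = H^1_0(0, 5) (so v(0) = v(5) = 0); weak form: ∫_0^5 u'v' dx = ∫_0^5 (2*sin(π*x/5)) v dx for all v ∈ V.

Multiply both sides by a test function v and integrate from 0 to 5:
  ∫_0^5 −u''(x) v(x) dx = ∫_0^5 f(x) v(x) dx.
Integrate the LHS by parts once:
  ∫_0^5 −u'' v dx = −[u'(x) v(x)]_0^5 + ∫_0^5 u'(x) v'(x) dx.
Thus ∫_0^5 u'(x) v'(x) dx = ∫_0^5 f(x) v(x) dx + [u'(x) v(x)]_0^5.
Choose V so that boundary terms are either known or forced to vanish.
u is Dirichlet: u(0) = u(5) = 0. Let V = H^1_0(0, 5); then v(0) = v(5) = 0, and [u' v]_0^5 = 0.
Weak formulation: find u (satisfying any essential BC) such that ∫_0^5 u'(x) v'(x) dx = ∫_0^5 f v dx for all v ∈ V.
Substituting f(x) = 2*sin(π*x/5), the right-hand side is ∫_0^5 (2*sin(π*x/5)) v dx.


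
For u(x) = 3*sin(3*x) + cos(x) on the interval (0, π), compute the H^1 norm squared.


||u||_{H^1(0,π)}^2 = 46*π

u'(x) = -sin(x) + 9*cos(3*x).
Expand u² and (u')² and integrate term by term on (0, π), using: for integers n ≥ 1, ∫_0^π sin²(nx) dx = ∫_0^π cos²(nx) dx = π/2; for n ≠ n', ∫_0^π sin(nx)sin(n'x) dx = ∫_0^π cos(nx)cos(n'x) dx = 0; and by product-to-sum, ∫_0^π sin(nx)cos(n'x) dx = ½∫_0^π [sin((n+n')x) + sin((n−n')x)] dx, which is 0 when n+n' is even and 2n/(n²−n'²) when n+n' is odd (it need not vanish on (0, π)).
  u² squared terms: (3)²·∫sin(3x)² dx = 9·π/2 = 9*π/2;  (1)²·∫cos(x)² dx = 1·π/2 = π/2.
  u² cross terms: 2·(3)·(1)·∫sin(3x)·cos(x) dx = 6·(0) = 0.
  So ∫_0^π u² dx = 9*π/2 + π/2 + 0 = 5*π.
  (u')² squared terms: (-1)²·∫sin(x)² dx = 1·π/2 = π/2;  (9)²·∫cos(3x)² dx = 81·π/2 = 81*π/2.
  (u')² cross terms: 2·(-1)·(9)·∫sin(x)·cos(3x) dx = -18·(0) = 0.
  So ∫_0^π (u')² dx = π/2 + 81*π/2 + 0 = 41*π.
||u||_{H^1}^2 = (5*π) + (41*π) = 46*π.


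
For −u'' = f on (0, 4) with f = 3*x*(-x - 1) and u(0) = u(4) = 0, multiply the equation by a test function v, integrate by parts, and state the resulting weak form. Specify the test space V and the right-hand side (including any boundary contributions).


V = H^1_0(0, 4) (so v(0) = v(4) = 0); weak form: ∫_0^4 u'v' dx = ∫_0^4 (3*x*(-x - 1)) v dx for all v ∈ V.

Multiply both sides by a test function v and integrate from 0 to 4:
  ∫_0^4 −u''(x) v(x) dx = ∫_0^4 f(x) v(x) dx.
Integrate the LHS by parts once:
  ∫_0^4 −u'' v dx = −[u'(x) v(x)]_0^4 + ∫_0^4 u'(x) v'(x) dx.
Thus ∫_0^4 u'(x) v'(x) dx = ∫_0^4 f(x) v(x) dx + [u'(x) v(x)]_0^4.
Choose V so that boundary terms are either known or forced to vanish.
u is Dirichlet: u(0) = u(4) = 0. Let V = H^1_0(0, 4); then v(0) = v(4) = 0, and [u' v]_0^4 = 0.
Weak formulation: find u (satisfying any essential BC) such that ∫_0^4 u'(x) v'(x) dx = ∫_0^4 f v dx for all v ∈ V.
Substituting f(x) = 3*x*(-x - 1), the right-hand side is ∫_0^4 (3*x*(-x - 1)) v dx.
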